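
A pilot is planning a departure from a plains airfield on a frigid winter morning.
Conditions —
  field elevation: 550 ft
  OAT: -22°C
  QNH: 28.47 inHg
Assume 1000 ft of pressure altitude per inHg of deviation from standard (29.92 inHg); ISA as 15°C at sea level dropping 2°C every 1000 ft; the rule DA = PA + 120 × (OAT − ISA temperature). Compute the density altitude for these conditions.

-1960 ft

Pressure altitude = 550 + (29.92 − 28.47) × 1000 = 550 + (+1450) = 2000 ft.
ISA temperature at 2000 ft = 15 − 2 × (2000/1000) = 11°C.
ISA deviation = -22 − 11 = -33°C.
Density altitude = 2000 + 120 × (-33) = -1960 ft.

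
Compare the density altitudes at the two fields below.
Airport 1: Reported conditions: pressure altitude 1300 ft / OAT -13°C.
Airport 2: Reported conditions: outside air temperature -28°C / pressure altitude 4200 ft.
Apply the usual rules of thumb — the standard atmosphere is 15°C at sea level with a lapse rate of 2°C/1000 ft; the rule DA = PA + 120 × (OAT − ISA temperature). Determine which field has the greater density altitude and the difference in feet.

Airport 2 by 1796 ft

Airport 1: ISA temp = 12.4°C, deviation -25.4°C, DA = 1300 + 120 × (-25.4) = -1748 ft.
Airport 2: ISA temp = 6.6°C, deviation -34.6°C, DA = 4200 + 120 × (-34.6) = 48 ft.
Airport 2 is higher by 48 − (-1748) = 1796 ft.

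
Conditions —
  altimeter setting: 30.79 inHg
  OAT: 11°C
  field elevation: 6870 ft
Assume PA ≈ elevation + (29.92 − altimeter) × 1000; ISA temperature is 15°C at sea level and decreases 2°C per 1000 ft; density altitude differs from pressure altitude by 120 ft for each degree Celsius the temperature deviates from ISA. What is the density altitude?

Pressure altitude = 6870 + (29.92 − 30.79) × 1000 = 6870 + (-870) = 6000 ft.
ISA temperature at 6000 ft = 15 − 2 × (6000/1000) = 3°C.
ISA deviation = 11 − 3 = +8°C.
Density altitude = 6000 + 120 × (8) = 6960 ft.

6960 ft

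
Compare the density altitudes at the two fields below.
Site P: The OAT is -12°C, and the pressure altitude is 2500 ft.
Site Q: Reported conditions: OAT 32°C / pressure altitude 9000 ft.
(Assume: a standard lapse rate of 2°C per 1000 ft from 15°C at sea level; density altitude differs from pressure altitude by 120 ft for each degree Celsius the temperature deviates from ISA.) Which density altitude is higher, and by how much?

Site P: ISA temp = 10°C, deviation -22°C, DA = 2500 + 120 × (-22) = -140 ft.
Site Q: ISA temp = -3°C, deviation +35°C, DA = 9000 + 120 × 35 = 13200 ft.
Site Q is higher by 13200 − (-140) = 13340 ft.

Site Q by 13340 ft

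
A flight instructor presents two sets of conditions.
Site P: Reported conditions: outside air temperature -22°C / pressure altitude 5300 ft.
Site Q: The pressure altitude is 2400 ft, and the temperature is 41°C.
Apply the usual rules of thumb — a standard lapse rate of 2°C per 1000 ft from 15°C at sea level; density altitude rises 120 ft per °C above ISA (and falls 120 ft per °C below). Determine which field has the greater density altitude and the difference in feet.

Site Q by 3964 ft

Site P: ISA temp = 4.4°C, deviation -26.4°C, DA = 5300 + 120 × (-26.4) = 2132 ft.
Site Q: ISA temp = 10.2°C, deviation +30.8°C, DA = 2400 + 120 × 30.8 = 6096 ft.
Site Q is higher by 6096 − 2132 = 3964 ft.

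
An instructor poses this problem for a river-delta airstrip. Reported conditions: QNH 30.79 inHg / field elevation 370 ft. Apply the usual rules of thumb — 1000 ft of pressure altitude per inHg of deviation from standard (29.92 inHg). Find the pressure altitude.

-500 ft

Pressure correction = (29.92 − 30.79) × 1000 = -870 ft.
Pressure altitude = 370 + (-870) = -500 ft.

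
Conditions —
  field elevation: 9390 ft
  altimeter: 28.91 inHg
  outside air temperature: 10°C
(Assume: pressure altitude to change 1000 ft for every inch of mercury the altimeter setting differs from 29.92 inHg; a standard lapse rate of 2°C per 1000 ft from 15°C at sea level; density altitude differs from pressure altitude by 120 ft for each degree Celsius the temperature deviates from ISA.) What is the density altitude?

Pressure altitude = 9390 + (29.92 − 28.91) × 1000 = 9390 + (+1010) = 10400 ft.
ISA temperature at 10400 ft = 15 − 2 × (10400/1000) = -5.8°C.
ISA deviation = 10 − (-5.8) = +15.8°C.
Density altitude = 10400 + 120 × (15.8) = 12296 ft.

12296 ft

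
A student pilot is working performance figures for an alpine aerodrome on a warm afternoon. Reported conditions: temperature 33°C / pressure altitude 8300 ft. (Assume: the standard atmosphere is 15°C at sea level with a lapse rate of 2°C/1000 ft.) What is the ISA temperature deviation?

ISA temperature at 8300 ft = 15 − 2 × (8300/1000) = -1.6°C.
Deviation = OAT − ISA = 33 − (-1.6) = +34.6°C.

ISA+34.6°C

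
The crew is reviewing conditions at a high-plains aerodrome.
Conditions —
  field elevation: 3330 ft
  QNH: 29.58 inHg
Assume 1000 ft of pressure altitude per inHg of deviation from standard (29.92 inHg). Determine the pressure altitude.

3670 ft

Pressure correction = (29.92 − 29.58) × 1000 = +340 ft.
Pressure altitude = 3330 + (+340) = 3670 ft.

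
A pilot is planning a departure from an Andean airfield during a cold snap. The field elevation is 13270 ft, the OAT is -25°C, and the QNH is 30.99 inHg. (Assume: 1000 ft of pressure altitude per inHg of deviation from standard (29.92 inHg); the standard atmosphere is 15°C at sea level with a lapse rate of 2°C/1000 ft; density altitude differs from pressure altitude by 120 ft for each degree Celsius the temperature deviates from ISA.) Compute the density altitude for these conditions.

Pressure altitude = 13270 + (29.92 − 30.99) × 1000 = 13270 + (-1070) = 12200 ft.
ISA temperature at 12200 ft = 15 − 2 × (12200/1000) = -9.4°C.
ISA deviation = -25 − (-9.4) = -15.6°C.
Density altitude = 12200 + 120 × (-15.6) = 10328 ft.

10328 ft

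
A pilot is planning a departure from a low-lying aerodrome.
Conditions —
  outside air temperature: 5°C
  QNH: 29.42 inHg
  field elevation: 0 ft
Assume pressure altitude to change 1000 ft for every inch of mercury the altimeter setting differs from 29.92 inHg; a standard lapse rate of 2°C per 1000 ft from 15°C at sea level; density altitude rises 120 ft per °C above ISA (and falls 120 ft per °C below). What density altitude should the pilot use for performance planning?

Pressure altitude = 0 + (29.92 − 29.42) × 1000 = 0 + (+500) = 500 ft.
ISA temperature at 500 ft = 15 − 2 × (500/1000) = 14°C.
ISA deviation = 5 − 14 = -9°C.
Density altitude = 500 + 120 × (-9) = -580 ft.

-580 ft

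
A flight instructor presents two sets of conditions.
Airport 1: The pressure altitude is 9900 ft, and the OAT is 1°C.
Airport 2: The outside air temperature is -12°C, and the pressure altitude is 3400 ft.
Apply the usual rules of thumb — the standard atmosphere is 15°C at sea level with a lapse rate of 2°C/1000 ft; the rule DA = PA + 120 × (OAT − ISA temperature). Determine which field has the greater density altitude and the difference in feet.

Airport 1 by 9620 ft

Airport 1: ISA temp = -4.8°C, deviation +5.8°C, DA = 9900 + 120 × 5.8 = 10596 ft.
Airport 2: ISA temp = 8.2°C, deviation -20.2°C, DA = 3400 + 120 × (-20.2) = 976 ft.
Airport 1 is higher by 10596 − 976 = 9620 ft.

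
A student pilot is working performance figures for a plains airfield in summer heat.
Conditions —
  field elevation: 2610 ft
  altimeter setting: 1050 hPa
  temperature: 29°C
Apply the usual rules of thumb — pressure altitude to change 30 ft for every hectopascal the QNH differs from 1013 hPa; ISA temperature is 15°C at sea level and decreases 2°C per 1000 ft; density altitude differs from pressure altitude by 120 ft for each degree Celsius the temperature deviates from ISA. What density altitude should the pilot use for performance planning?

3540 ft

Pressure altitude = 2610 + (1013 − 1050) × 30 = 2610 + (-1110) = 1500 ft.
ISA temperature at 1500 ft = 15 − 2 × (1500/1000) = 12°C.
ISA deviation = 29 − 12 = +17°C.
Density altitude = 1500 + 120 × (17) = 3540 ft.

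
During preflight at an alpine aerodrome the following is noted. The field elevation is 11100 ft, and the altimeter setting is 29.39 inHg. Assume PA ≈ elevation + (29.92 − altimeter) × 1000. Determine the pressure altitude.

11630 ft

Pressure correction = (29.92 − 29.39) × 1000 = +530 ft.
Pressure altitude = 11100 + (+530) = 11630 ft.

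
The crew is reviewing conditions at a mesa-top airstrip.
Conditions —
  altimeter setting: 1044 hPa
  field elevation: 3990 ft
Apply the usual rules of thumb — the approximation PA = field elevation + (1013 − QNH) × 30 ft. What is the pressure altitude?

3060 ft

Pressure correction = (1013 − 1044) × 30 = -930 ft.
Pressure altitude = 3990 + (-930) = 3060 ft.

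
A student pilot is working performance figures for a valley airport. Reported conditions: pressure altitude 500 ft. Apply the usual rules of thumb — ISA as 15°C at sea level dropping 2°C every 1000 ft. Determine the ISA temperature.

ISA temperature = 15 − 2 × (500/1000) = 15 − 1 = 14°C.

14°C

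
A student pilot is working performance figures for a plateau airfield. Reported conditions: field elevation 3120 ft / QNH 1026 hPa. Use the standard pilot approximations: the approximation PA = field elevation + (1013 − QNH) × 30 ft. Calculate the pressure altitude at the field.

2730 ft

Pressure correction = (1013 − 1026) × 30 = -390 ft.
Pressure altitude = 3120 + (-390) = 2730 ft.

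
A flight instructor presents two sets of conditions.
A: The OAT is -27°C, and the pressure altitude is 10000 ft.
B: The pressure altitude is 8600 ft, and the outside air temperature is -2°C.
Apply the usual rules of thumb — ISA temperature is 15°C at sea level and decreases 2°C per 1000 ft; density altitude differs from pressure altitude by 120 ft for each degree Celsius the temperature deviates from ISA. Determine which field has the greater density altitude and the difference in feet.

B by 1264 ft

A: ISA temp = -5°C, deviation -22°C, DA = 10000 + 120 × (-22) = 7360 ft.
B: ISA temp = -2.2°C, deviation +0.2°C, DA = 8600 + 120 × 0.2 = 8624 ft.
B is higher by 8624 − 7360 = 1264 ft.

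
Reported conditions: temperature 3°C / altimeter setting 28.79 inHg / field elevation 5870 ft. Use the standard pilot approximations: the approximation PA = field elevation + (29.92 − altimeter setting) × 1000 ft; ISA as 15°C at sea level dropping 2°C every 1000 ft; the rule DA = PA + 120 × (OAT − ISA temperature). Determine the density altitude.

7240 ft

Pressure altitude = 5870 + (29.92 − 28.79) × 1000 = 5870 + (+1130) = 7000 ft.
ISA temperature at 7000 ft = 15 − 2 × (7000/1000) = 1°C.
ISA deviation = 3 − 1 = +2°C.
Density altitude = 7000 + 120 × (2) = 7240 ft.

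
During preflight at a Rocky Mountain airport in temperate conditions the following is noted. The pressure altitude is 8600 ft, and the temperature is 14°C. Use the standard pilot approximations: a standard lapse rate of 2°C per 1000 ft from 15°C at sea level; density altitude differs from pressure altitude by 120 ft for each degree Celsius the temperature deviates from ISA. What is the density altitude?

10544 ft

ISA temperature at 8600 ft = 15 − 2 × (8600/1000) = -2.2°C.
ISA deviation = 14 − (-2.2) = +16.2°C.
Density altitude = 8600 + 120 × (16.2) = 8600 + (+1944) = 10544 ft.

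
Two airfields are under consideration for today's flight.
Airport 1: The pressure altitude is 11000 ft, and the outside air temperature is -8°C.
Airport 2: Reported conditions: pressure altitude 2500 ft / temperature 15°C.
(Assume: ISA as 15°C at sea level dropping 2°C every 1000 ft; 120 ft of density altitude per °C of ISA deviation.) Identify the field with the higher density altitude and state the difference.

Airport 1: ISA temp = -7°C, deviation -1°C, DA = 11000 + 120 × (-1) = 10880 ft.
Airport 2: ISA temp = 10°C, deviation +5°C, DA = 2500 + 120 × 5 = 3100 ft.
Airport 1 is higher by 10880 − 3100 = 7780 ft.

Airport 1 by 7780 ft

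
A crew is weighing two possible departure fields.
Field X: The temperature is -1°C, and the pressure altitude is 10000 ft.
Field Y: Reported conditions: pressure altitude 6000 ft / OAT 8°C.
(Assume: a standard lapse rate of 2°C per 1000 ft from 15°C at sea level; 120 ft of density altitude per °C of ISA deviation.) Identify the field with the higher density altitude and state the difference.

Field X: ISA temp = -5°C, deviation +4°C, DA = 10000 + 120 × 4 = 10480 ft.
Field Y: ISA temp = 3°C, deviation +5°C, DA = 6000 + 120 × 5 = 6600 ft.
Field X is higher by 10480 − 6600 = 3880 ft.

Field X by 3880 ft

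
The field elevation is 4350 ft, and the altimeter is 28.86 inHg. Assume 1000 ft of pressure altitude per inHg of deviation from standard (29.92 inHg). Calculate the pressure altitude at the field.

Pressure correction = (29.92 − 28.86) × 1000 = +1060 ft.
Pressure altitude = 4350 + (+1060) = 5410 ft.

5410 ft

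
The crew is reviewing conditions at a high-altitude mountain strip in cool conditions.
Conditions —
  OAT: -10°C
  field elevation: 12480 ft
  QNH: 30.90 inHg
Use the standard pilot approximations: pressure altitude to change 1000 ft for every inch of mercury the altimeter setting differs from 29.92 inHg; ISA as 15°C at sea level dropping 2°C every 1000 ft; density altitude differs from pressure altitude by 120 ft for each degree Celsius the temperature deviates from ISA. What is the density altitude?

Pressure altitude = 12480 + (29.92 − 30.90) × 1000 = 12480 + (-980) = 11500 ft.
ISA temperature at 11500 ft = 15 − 2 × (11500/1000) = -8°C.
ISA deviation = -10 − (-8) = -2°C.
Density altitude = 11500 + 120 × (-2) = 11260 ft.

11260 ft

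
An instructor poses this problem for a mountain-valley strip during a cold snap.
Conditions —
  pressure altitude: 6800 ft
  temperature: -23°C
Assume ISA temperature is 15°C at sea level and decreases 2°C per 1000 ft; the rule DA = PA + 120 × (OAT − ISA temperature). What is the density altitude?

ISA temperature at 6800 ft = 15 − 2 × (6800/1000) = 1.4°C.
ISA deviation = -23 − 1.4 = -24.4°C.
Density altitude = 6800 + 120 × (-24.4) = 6800 + (-2928) = 3872 ft.

3872 ft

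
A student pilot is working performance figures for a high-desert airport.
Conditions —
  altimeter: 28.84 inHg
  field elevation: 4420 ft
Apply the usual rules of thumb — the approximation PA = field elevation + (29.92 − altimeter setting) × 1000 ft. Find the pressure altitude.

Pressure correction = (29.92 − 28.84) × 1000 = +1080 ft.
Pressure altitude = 4420 + (+1080) = 5500 ft.

5500 ft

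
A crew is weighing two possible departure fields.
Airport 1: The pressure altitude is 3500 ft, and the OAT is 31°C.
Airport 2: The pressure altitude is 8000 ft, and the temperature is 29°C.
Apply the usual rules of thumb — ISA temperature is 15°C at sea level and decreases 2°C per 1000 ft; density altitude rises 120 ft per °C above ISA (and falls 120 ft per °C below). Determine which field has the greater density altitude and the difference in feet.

Airport 2 by 5340 ft

Airport 1: ISA temp = 8°C, deviation +23°C, DA = 3500 + 120 × 23 = 6260 ft.
Airport 2: ISA temp = -1°C, deviation +30°C, DA = 8000 + 120 × 30 = 11600 ft.
Airport 2 is higher by 11600 − 6260 = 5340 ft.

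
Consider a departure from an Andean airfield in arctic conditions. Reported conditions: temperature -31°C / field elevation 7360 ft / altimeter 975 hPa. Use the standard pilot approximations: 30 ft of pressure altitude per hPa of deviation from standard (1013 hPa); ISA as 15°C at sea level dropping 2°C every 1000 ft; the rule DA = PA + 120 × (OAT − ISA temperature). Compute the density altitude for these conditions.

5020 ft

Pressure altitude = 7360 + (1013 − 975) × 30 = 7360 + (+1140) = 8500 ft.
ISA temperature at 8500 ft = 15 − 2 × (8500/1000) = -2°C.
ISA deviation = -31 − (-2) = -29°C.
Density altitude = 8500 + 120 × (-29) = 5020 ft.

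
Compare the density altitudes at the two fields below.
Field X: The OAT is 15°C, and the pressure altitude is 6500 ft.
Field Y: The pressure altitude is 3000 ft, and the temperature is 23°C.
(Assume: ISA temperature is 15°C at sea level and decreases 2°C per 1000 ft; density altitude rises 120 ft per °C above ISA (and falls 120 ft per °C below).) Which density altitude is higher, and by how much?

Field X: ISA temp = 2°C, deviation +13°C, DA = 6500 + 120 × 13 = 8060 ft.
Field Y: ISA temp = 9°C, deviation +14°C, DA = 3000 + 120 × 14 = 4680 ft.
Field X is higher by 8060 − 4680 = 3380 ft.

Field X by 3380 ft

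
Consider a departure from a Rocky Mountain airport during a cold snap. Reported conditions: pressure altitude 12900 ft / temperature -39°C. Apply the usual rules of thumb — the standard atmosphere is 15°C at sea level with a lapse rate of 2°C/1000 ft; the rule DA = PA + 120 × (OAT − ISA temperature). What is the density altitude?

9516 ft

ISA temperature at 12900 ft = 15 − 2 × (12900/1000) = -10.8°C.
ISA deviation = -39 − (-10.8) = -28.2°C.
Density altitude = 12900 + 120 × (-28.2) = 12900 + (-3384) = 9516 ft.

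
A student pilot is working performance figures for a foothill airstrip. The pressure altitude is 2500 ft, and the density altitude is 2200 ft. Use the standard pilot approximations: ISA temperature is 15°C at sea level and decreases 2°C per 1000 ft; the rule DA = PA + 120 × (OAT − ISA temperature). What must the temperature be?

7.5°C

Density altitude − pressure altitude = 2200 − 2500 = -300 ft.
At 120 ft/°C that is an ISA deviation of -300/120 = -2.5°C.
ISA temperature at 2500 ft = 15 − 2 × (2500/1000) = 10°C.
OAT = ISA + deviation = 10 + (-2.5) = 7.5°C.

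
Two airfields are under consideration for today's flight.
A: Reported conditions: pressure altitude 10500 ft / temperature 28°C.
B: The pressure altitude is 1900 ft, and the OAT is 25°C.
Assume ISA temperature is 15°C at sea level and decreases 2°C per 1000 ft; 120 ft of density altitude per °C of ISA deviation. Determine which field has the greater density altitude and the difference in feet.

A: ISA temp = -6°C, deviation +34°C, DA = 10500 + 120 × 34 = 14580 ft.
B: ISA temp = 11.2°C, deviation +13.8°C, DA = 1900 + 120 × 13.8 = 3556 ft.
A is higher by 14580 − 3556 = 11024 ft.

A by 11024 ft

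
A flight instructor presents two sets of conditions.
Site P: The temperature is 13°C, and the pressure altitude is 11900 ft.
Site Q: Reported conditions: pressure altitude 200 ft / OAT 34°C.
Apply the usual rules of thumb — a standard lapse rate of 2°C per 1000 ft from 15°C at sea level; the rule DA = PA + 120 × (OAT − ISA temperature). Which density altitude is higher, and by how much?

Site P by 11988 ft

Site P: ISA temp = -8.8°C, deviation +21.8°C, DA = 11900 + 120 × 21.8 = 14516 ft.
Site Q: ISA temp = 14.6°C, deviation +19.4°C, DA = 200 + 120 × 19.4 = 2528 ft.
Site P is higher by 14516 − 2528 = 11988 ft.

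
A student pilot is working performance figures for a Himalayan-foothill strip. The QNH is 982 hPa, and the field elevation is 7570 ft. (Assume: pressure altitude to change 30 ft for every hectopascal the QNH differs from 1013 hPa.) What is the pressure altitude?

Pressure correction = (1013 − 982) × 30 = +930 ft.
Pressure altitude = 7570 + (+930) = 8500 ft.

8500 ft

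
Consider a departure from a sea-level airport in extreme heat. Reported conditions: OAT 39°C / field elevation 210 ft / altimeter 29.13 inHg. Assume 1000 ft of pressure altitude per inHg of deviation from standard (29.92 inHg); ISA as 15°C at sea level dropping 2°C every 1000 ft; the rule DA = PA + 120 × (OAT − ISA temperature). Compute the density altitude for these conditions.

Pressure altitude = 210 + (29.92 − 29.13) × 1000 = 210 + (+790) = 1000 ft.
ISA temperature at 1000 ft = 15 − 2 × (1000/1000) = 13°C.
ISA deviation = 39 − 13 = +26°C.
Density altitude = 1000 + 120 × (26) = 4120 ft.

4120 ft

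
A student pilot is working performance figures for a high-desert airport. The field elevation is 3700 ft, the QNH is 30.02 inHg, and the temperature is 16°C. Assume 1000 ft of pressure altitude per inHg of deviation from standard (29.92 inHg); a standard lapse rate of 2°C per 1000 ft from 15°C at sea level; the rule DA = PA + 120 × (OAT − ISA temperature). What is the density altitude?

Pressure altitude = 3700 + (29.92 − 30.02) × 1000 = 3700 + (-100) = 3600 ft.
ISA temperature at 3600 ft = 15 − 2 × (3600/1000) = 7.8°C.
ISA deviation = 16 − 7.8 = +8.2°C.
Density altitude = 3600 + 120 × (8.2) = 4584 ft.

4584 ft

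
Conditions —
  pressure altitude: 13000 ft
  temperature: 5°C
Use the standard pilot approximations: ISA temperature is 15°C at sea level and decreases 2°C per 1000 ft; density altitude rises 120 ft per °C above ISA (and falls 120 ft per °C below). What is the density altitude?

14920 ft

ISA temperature at 13000 ft = 15 − 2 × (13000/1000) = -11°C.
ISA deviation = 5 − (-11) = +16°C.
Density altitude = 13000 + 120 × (16) = 13000 + (+1920) = 14920 ft.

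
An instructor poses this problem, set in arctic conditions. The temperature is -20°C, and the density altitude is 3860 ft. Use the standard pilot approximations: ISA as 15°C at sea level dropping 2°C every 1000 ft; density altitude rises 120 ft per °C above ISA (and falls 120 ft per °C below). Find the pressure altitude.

6500 ft

DA = PA + 120 × (OAT − (15 − 2·PA/1000)) = PA + 120·OAT − 1800 + 0.24·PA = 1.24·PA + 120·OAT − 1800.
So 1.24·PA = 3860 − 120 × (-20) + 1800 = 8060.
PA = 8060 / 1.24 = 6500 ft.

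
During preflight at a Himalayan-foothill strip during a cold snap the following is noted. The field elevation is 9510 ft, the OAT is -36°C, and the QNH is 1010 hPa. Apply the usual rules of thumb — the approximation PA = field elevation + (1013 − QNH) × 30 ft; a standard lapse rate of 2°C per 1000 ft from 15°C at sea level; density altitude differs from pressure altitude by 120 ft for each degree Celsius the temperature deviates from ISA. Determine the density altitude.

5784 ft

Pressure altitude = 9510 + (1013 − 1010) × 30 = 9510 + (+90) = 9600 ft.
ISA temperature at 9600 ft = 15 − 2 × (9600/1000) = -4.2°C.
ISA deviation = -36 − (-4.2) = -31.8°C.
Density altitude = 9600 + 120 × (-31.8) = 5784 ft.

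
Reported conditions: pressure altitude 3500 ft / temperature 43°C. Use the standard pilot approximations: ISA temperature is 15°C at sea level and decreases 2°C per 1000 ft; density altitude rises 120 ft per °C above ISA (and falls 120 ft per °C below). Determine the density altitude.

7700 ft

ISA temperature at 3500 ft = 15 − 2 × (3500/1000) = 8°C.
ISA deviation = 43 − 8 = +35°C.
Density altitude = 3500 + 120 × (35) = 3500 + (+4200) = 7700 ft.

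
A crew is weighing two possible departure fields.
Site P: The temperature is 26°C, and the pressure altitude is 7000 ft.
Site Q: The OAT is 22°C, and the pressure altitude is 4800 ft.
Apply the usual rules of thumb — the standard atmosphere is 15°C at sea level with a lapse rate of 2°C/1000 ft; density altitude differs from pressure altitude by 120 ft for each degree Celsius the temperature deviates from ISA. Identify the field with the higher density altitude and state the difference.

Site P: ISA temp = 1°C, deviation +25°C, DA = 7000 + 120 × 25 = 10000 ft.
Site Q: ISA temp = 5.4°C, deviation +16.6°C, DA = 4800 + 120 × 16.6 = 6792 ft.
Site P is higher by 10000 − 6792 = 3208 ft.

Site P by 3208 ft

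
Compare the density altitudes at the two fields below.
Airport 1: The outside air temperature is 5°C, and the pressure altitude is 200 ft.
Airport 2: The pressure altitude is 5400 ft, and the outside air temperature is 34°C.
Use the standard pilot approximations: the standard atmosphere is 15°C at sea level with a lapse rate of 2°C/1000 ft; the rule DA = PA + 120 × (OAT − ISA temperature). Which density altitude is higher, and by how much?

Airport 1: ISA temp = 14.6°C, deviation -9.6°C, DA = 200 + 120 × (-9.6) = -952 ft.
Airport 2: ISA temp = 4.2°C, deviation +29.8°C, DA = 5400 + 120 × 29.8 = 8976 ft.
Airport 2 is higher by 8976 − (-952) = 9928 ft.

Airport 2 by 9928 ft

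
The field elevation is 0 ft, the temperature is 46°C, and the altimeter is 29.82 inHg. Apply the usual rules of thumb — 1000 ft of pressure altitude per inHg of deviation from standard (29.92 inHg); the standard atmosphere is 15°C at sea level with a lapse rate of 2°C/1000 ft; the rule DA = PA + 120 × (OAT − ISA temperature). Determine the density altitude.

Pressure altitude = 0 + (29.92 − 29.82) × 1000 = 0 + (+100) = 100 ft.
ISA temperature at 100 ft = 15 − 2 × (100/1000) = 14.8°C.
ISA deviation = 46 − 14.8 = +31.2°C.
Density altitude = 100 + 120 × (31.2) = 3844 ft.

3844 ft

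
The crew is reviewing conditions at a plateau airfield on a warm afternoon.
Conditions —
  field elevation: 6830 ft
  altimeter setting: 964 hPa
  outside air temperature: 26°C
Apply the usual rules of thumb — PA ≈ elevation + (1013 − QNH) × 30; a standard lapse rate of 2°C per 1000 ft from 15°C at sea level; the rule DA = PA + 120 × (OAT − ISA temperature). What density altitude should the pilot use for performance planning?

11612 ft

Pressure altitude = 6830 + (1013 − 964) × 30 = 6830 + (+1470) = 8300 ft.
ISA temperature at 8300 ft = 15 − 2 × (8300/1000) = -1.6°C.
ISA deviation = 26 − (-1.6) = +27.6°C.
Density altitude = 8300 + 120 × (27.6) = 11612 ft.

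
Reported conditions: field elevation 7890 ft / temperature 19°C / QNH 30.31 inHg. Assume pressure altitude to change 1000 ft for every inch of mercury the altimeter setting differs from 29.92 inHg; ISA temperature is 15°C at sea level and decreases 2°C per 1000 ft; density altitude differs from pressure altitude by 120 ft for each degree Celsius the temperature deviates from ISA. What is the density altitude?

9780 ft

Pressure altitude = 7890 + (29.92 − 30.31) × 1000 = 7890 + (-390) = 7500 ft.
ISA temperature at 7500 ft = 15 − 2 × (7500/1000) = 0°C.
ISA deviation = 19 − 0 = +19°C.
Density altitude = 7500 + 120 × (19) = 9780 ft.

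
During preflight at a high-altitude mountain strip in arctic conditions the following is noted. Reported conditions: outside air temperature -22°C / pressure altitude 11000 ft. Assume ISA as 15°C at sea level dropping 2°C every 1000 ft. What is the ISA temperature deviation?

ISA temperature at 11000 ft = 15 − 2 × (11000/1000) = -7°C.
Deviation = OAT − ISA = -22 − (-7) = -15°C.

ISA-15°C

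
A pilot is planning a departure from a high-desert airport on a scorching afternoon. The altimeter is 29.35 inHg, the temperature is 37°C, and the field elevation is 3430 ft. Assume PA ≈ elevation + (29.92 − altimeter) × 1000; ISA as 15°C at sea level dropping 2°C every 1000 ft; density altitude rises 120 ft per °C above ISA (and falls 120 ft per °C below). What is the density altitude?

Pressure altitude = 3430 + (29.92 − 29.35) × 1000 = 3430 + (+570) = 4000 ft.
ISA temperature at 4000 ft = 15 − 2 × (4000/1000) = 7°C.
ISA deviation = 37 − 7 = +30°C.
Density altitude = 4000 + 120 × (30) = 7600 ft.

7600 ft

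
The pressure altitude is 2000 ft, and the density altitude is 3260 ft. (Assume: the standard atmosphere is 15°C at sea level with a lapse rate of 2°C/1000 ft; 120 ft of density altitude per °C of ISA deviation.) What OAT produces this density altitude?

Density altitude − pressure altitude = 3260 − 2000 = +1260 ft.
At 120 ft/°C that is an ISA deviation of 1260/120 = +10.5°C.
ISA temperature at 2000 ft = 15 − 2 × (2000/1000) = 11°C.
OAT = ISA + deviation = 11 + (+10.5) = 21.5°C.

21.5°C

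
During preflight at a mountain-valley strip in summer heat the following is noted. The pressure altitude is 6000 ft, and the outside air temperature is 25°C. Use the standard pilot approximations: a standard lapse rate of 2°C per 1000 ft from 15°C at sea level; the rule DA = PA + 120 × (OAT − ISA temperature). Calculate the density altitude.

ISA temperature at 6000 ft = 15 − 2 × (6000/1000) = 3°C.
ISA deviation = 25 − 3 = +22°C.
Density altitude = 6000 + 120 × (22) = 6000 + (+2640) = 8640 ft.

8640 ft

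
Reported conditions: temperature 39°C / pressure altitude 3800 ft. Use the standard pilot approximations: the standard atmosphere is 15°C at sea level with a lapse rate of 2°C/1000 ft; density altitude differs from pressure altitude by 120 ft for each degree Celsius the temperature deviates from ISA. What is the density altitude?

ISA temperature at 3800 ft = 15 − 2 × (3800/1000) = 7.4°C.
ISA deviation = 39 − 7.4 = +31.6°C.
Density altitude = 3800 + 120 × (31.6) = 3800 + (+3792) = 7592 ft.

7592 ft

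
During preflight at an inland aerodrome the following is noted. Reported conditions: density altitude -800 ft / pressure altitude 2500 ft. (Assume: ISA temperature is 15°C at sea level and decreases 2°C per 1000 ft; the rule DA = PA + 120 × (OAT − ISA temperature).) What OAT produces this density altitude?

Density altitude − pressure altitude = -800 − 2500 = -3300 ft.
At 120 ft/°C that is an ISA deviation of -3300/120 = -27.5°C.
ISA temperature at 2500 ft = 15 − 2 × (2500/1000) = 10°C.
OAT = ISA + deviation = 10 + (-27.5) = -17.5°C.

-17.5°C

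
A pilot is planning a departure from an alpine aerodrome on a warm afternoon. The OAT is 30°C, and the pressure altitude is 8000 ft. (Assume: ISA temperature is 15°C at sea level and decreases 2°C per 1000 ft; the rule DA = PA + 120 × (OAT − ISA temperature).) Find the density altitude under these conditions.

11720 ft

ISA temperature at 8000 ft = 15 − 2 × (8000/1000) = -1°C.
ISA deviation = 30 − (-1) = +31°C.
Density altitude = 8000 + 120 × (31) = 8000 + (+3720) = 11720 ft.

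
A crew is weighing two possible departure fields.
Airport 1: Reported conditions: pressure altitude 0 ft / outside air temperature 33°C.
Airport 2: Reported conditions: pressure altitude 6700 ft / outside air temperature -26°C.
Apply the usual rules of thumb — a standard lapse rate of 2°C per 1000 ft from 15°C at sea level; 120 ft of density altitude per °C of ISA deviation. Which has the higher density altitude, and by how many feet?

Airport 1: ISA temp = 15°C, deviation +18°C, DA = 0 + 120 × 18 = 2160 ft.
Airport 2: ISA temp = 1.6°C, deviation -27.6°C, DA = 6700 + 120 × (-27.6) = 3388 ft.
Airport 2 is higher by 3388 − 2160 = 1228 ft.

Airport 2 by 1228 ft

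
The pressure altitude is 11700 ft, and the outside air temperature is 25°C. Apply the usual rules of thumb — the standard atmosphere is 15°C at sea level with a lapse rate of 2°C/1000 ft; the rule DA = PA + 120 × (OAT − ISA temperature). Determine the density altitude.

ISA temperature at 11700 ft = 15 − 2 × (11700/1000) = -8.4°C.
ISA deviation = 25 − (-8.4) = +33.4°C.
Density altitude = 11700 + 120 × (33.4) = 11700 + (+4008) = 15708 ft.

15708 ft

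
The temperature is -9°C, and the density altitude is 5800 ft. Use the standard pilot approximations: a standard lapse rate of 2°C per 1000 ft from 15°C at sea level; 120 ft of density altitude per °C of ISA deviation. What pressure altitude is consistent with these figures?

7000 ft

DA = PA + 120 × (OAT − (15 − 2·PA/1000)) = PA + 120·OAT − 1800 + 0.24·PA = 1.24·PA + 120·OAT − 1800.
So 1.24·PA = 5800 − 120 × (-9) + 1800 = 8680.
PA = 8680 / 1.24 = 7000 ft.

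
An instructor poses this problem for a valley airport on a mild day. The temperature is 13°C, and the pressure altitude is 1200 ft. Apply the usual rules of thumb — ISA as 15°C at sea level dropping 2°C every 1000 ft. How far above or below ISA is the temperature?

ISA+0.4°C

ISA temperature at 1200 ft = 15 − 2 × (1200/1000) = 12.6°C.
Deviation = OAT − ISA = 13 − 12.6 = +0.4°C.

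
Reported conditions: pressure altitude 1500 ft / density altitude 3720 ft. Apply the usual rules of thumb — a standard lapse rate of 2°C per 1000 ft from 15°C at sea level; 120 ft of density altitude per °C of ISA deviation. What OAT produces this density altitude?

30.5°C

Density altitude − pressure altitude = 3720 − 1500 = +2220 ft.
At 120 ft/°C that is an ISA deviation of 2220/120 = +18.5°C.
ISA temperature at 1500 ft = 15 − 2 × (1500/1000) = 12°C.
OAT = ISA + deviation = 12 + (+18.5) = 30.5°C.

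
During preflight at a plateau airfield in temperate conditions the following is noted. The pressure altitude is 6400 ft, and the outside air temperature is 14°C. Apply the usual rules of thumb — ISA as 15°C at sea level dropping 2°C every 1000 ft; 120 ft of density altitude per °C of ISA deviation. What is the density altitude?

7816 ft

ISA temperature at 6400 ft = 15 − 2 × (6400/1000) = 2.2°C.
ISA deviation = 14 − 2.2 = +11.8°C.
Density altitude = 6400 + 120 × (11.8) = 6400 + (+1416) = 7816 ft.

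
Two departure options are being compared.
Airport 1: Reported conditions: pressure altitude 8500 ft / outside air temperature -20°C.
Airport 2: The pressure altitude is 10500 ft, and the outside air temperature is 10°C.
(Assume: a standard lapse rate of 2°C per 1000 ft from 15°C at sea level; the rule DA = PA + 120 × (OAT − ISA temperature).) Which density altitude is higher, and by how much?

Airport 2 by 6080 ft

Airport 1: ISA temp = -2°C, deviation -18°C, DA = 8500 + 120 × (-18) = 6340 ft.
Airport 2: ISA temp = -6°C, deviation +16°C, DA = 10500 + 120 × 16 = 12420 ft.
Airport 2 is higher by 12420 − 6340 = 6080 ft.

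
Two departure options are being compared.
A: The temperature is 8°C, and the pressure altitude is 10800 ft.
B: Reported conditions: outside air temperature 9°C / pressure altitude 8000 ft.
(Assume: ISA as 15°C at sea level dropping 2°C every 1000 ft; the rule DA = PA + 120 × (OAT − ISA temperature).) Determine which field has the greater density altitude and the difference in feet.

A: ISA temp = -6.6°C, deviation +14.6°C, DA = 10800 + 120 × 14.6 = 12552 ft.
B: ISA temp = -1°C, deviation +10°C, DA = 8000 + 120 × 10 = 9200 ft.
A is higher by 12552 − 9200 = 3352 ft.

A by 3352 ft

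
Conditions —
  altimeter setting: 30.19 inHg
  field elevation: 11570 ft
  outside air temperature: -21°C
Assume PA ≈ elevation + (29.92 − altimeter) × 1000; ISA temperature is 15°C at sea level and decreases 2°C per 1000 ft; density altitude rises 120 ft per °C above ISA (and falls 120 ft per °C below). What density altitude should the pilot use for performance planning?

Pressure altitude = 11570 + (29.92 − 30.19) × 1000 = 11570 + (-270) = 11300 ft.
ISA temperature at 11300 ft = 15 − 2 × (11300/1000) = -7.6°C.
ISA deviation = -21 − (-7.6) = -13.4°C.
Density altitude = 11300 + 120 × (-13.4) = 9692 ft.

9692 ft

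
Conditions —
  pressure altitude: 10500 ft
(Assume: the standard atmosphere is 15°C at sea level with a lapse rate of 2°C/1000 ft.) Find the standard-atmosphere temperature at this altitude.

ISA temperature = 15 − 2 × (10500/1000) = 15 − 21 = -6°C.

-6°C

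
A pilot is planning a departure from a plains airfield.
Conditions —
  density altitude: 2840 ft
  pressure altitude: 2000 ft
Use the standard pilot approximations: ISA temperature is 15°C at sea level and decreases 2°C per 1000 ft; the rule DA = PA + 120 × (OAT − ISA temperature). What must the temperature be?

18°C

Density altitude − pressure altitude = 2840 − 2000 = +840 ft.
At 120 ft/°C that is an ISA deviation of 840/120 = +7°C.
ISA temperature at 2000 ft = 15 − 2 × (2000/1000) = 11°C.
OAT = ISA + deviation = 11 + (+7) = 18°C.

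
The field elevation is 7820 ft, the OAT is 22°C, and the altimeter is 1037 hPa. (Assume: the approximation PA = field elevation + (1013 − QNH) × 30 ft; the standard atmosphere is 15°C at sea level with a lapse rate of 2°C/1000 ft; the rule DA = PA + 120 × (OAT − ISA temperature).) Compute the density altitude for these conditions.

9644 ft

Pressure altitude = 7820 + (1013 − 1037) × 30 = 7820 + (-720) = 7100 ft.
ISA temperature at 7100 ft = 15 − 2 × (7100/1000) = 0.8°C.
ISA deviation = 22 − 0.8 = +21.2°C.
Density altitude = 7100 + 120 × (21.2) = 9644 ft.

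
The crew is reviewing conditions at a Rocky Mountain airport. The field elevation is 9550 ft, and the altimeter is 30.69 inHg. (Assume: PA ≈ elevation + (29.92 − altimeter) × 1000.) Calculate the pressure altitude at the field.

8780 ft

Pressure correction = (29.92 − 30.69) × 1000 = -770 ft.
Pressure altitude = 9550 + (-770) = 8780 ft.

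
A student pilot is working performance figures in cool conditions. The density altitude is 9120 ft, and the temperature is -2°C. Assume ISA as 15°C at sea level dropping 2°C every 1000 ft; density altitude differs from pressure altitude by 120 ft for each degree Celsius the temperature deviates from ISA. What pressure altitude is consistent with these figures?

DA = PA + 120 × (OAT − (15 − 2·PA/1000)) = PA + 120·OAT − 1800 + 0.24·PA = 1.24·PA + 120·OAT − 1800.
So 1.24·PA = 9120 − 120 × (-2) + 1800 = 11160.
PA = 11160 / 1.24 = 9000 ft.

9000 ft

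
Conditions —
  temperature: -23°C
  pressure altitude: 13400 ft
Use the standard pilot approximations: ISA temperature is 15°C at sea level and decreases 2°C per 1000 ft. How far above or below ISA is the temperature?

ISA temperature at 13400 ft = 15 − 2 × (13400/1000) = -11.8°C.
Deviation = OAT − ISA = -23 − (-11.8) = -11.2°C.

ISA-11.2°C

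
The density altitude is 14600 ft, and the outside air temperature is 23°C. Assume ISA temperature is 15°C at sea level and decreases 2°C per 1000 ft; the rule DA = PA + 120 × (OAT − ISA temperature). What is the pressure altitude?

DA = PA + 120 × (OAT − (15 − 2·PA/1000)) = PA + 120·OAT − 1800 + 0.24·PA = 1.24·PA + 120·OAT − 1800.
So 1.24·PA = 14600 − 120 × 23 + 1800 = 13640.
PA = 13640 / 1.24 = 11000 ft.

11000 ft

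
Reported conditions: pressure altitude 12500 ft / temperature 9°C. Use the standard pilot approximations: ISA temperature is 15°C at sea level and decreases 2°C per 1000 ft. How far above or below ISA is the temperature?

ISA temperature at 12500 ft = 15 − 2 × (12500/1000) = -10°C.
Deviation = OAT − ISA = 9 − (-10) = +19°C.

ISA+19°C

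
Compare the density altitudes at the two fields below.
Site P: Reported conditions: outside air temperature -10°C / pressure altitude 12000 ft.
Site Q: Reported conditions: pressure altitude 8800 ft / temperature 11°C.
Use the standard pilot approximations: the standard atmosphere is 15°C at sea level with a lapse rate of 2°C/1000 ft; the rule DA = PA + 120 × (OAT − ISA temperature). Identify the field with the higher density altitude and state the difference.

Site P: ISA temp = -9°C, deviation -1°C, DA = 12000 + 120 × (-1) = 11880 ft.
Site Q: ISA temp = -2.6°C, deviation +13.6°C, DA = 8800 + 120 × 13.6 = 10432 ft.
Site P is higher by 11880 − 10432 = 1448 ft.

Site P by 1448 ft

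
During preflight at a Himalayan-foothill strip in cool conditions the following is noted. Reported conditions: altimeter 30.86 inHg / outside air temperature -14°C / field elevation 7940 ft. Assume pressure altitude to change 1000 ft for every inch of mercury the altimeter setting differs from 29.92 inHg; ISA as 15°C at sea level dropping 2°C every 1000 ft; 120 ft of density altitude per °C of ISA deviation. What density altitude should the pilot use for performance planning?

5200 ft

Pressure altitude = 7940 + (29.92 − 30.86) × 1000 = 7940 + (-940) = 7000 ft.
ISA temperature at 7000 ft = 15 − 2 × (7000/1000) = 1°C.
ISA deviation = -14 − 1 = -15°C.
Density altitude = 7000 + 120 × (-15) = 5200 ft.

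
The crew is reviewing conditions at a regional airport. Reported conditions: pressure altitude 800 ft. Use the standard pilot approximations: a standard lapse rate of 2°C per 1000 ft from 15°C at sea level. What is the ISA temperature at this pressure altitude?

ISA temperature = 15 − 2 × (800/1000) = 15 − 1.6 = 13.4°C.

13.4°C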